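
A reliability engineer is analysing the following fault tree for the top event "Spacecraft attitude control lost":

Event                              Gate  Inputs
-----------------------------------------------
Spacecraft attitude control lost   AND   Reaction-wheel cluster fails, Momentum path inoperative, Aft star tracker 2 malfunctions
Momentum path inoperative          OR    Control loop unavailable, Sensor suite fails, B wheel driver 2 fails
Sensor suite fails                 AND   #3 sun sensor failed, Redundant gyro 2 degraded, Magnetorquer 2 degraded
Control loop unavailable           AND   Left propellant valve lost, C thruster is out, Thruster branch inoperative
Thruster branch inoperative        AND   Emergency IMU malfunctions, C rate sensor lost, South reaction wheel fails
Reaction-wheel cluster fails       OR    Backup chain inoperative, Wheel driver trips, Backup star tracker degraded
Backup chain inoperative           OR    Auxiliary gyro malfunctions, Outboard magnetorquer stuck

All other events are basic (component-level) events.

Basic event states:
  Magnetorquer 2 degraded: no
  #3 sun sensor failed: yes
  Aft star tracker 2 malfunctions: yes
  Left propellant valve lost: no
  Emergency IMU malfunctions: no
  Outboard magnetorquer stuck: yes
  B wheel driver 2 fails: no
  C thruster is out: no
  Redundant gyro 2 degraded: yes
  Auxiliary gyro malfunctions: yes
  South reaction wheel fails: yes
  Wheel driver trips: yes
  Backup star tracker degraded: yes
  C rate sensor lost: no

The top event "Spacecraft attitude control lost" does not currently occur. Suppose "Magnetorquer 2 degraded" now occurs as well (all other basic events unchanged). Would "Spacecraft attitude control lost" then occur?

Counterfactual: set "Magnetorquer 2 degraded" to occurred.
Backup chain inoperative [OR]: Auxiliary gyro malfunctions=occurs, Outboard magnetorquer stuck=occurs → at least one input occurs → occurs.
Reaction-wheel cluster fails [OR]: Backup chain inoperative=occurs, Wheel driver trips=occurs, Backup star tracker degraded=occurs → at least one input occurs → occurs.
Thruster branch inoperative [AND]: Emergency IMU malfunctions=not, C rate sensor lost=not, South reaction wheel fails=occurs → not all inputs occur → does not occur.
Control loop unavailable [AND]: Left propellant valve lost=not, C thruster is out=not, Thruster branch inoperative=not → not all inputs occur → does not occur.
Sensor suite fails [AND]: #3 sun sensor failed=occurs, Redundant gyro 2 degraded=occurs, Magnetorquer 2 degraded=occurs → all inputs occur → occurs.
Momentum path inoperative [OR]: Control loop unavailable=not, Sensor suite fails=occurs, B wheel driver 2 fails=not → at least one input occurs → occurs.
Spacecraft attitude control lost [AND]: Reaction-wheel cluster fails=occurs, Momentum path inoperative=occurs, Aft star tracker 2 malfunctions=occurs → all inputs occur → occurs.

Yes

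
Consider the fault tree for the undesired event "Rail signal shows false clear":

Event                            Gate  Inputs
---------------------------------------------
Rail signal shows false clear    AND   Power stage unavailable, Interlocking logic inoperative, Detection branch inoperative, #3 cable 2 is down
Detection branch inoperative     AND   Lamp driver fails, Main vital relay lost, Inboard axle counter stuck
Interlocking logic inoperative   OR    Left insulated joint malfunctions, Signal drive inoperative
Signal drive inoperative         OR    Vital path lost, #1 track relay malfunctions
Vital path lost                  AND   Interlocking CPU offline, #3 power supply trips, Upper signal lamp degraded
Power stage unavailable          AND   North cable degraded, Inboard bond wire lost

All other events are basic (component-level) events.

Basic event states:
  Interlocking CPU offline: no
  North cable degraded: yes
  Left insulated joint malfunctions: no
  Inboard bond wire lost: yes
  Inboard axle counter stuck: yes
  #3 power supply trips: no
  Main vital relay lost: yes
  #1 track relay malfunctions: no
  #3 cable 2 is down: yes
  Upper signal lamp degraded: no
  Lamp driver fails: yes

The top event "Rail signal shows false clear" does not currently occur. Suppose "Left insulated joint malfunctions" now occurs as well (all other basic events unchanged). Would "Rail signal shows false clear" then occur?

Yes

Counterfactual: set "Left insulated joint malfunctions" to occurred.
Power stage unavailable [AND]: North cable degraded=occurs, Inboard bond wire lost=occurs → all inputs occur → occurs.
Vital path lost [AND]: Interlocking CPU offline=not, #3 power supply trips=not, Upper signal lamp degraded=not → not all inputs occur → does not occur.
Signal drive inoperative [OR]: Vital path lost=not, #1 track relay malfunctions=not → no input occurs → does not occur.
Interlocking logic inoperative [OR]: Left insulated joint malfunctions=occurs, Signal drive inoperative=not → at least one input occurs → occurs.
Detection branch inoperative [AND]: Lamp driver fails=occurs, Main vital relay lost=occurs, Inboard axle counter stuck=occurs → all inputs occur → occurs.
Rail signal shows false clear [AND]: Power stage unavailable=occurs, Interlocking logic inoperative=occurs, Detection branch inoperative=occurs, #3 cable 2 is down=occurs → all inputs occur → occurs.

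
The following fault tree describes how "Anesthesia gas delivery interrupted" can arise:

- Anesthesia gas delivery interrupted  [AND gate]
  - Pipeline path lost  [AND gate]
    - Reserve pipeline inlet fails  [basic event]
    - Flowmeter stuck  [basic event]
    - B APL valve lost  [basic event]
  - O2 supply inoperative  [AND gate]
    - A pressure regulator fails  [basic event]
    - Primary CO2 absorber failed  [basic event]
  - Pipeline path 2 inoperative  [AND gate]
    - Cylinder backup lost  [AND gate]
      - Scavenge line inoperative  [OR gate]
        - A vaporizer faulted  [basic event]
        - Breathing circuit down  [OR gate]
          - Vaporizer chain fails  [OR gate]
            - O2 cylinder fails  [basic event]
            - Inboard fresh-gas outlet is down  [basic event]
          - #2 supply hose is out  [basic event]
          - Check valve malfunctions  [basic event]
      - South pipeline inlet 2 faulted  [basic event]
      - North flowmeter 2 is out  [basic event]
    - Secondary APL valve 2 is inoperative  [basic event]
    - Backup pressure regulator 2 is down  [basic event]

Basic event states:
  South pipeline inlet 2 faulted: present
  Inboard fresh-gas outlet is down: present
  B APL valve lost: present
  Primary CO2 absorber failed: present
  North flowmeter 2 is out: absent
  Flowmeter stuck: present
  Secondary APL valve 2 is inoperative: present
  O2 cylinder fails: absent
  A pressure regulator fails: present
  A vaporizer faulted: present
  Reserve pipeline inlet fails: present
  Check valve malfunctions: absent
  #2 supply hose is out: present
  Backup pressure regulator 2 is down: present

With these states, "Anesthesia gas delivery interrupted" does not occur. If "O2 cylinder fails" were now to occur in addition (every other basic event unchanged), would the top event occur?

No

Counterfactual: set "O2 cylinder fails" to occurred.
Pipeline path lost [AND]: Reserve pipeline inlet fails=occurs, Flowmeter stuck=occurs, B APL valve lost=occurs → all inputs occur → occurs.
O2 supply inoperative [AND]: A pressure regulator fails=occurs, Primary CO2 absorber failed=occurs → all inputs occur → occurs.
Vaporizer chain fails [OR]: O2 cylinder fails=occurs, Inboard fresh-gas outlet is down=occurs → at least one input occurs → occurs.
Breathing circuit down [OR]: Vaporizer chain fails=occurs, #2 supply hose is out=occurs, Check valve malfunctions=not → at least one input occurs → occurs.
Scavenge line inoperative [OR]: A vaporizer faulted=occurs, Breathing circuit down=occurs → at least one input occurs → occurs.
Cylinder backup lost [AND]: Scavenge line inoperative=occurs, South pipeline inlet 2 faulted=occurs, North flowmeter 2 is out=not → not all inputs occur → does not occur.
Pipeline path 2 inoperative [AND]: Cylinder backup lost=not, Secondary APL valve 2 is inoperative=occurs, Backup pressure regulator 2 is down=occurs → not all inputs occur → does not occur.
Anesthesia gas delivery interrupted [AND]: Pipeline path lost=occurs, O2 supply inoperative=occurs, Pipeline path 2 inoperative=not → not all inputs occur → does not occur.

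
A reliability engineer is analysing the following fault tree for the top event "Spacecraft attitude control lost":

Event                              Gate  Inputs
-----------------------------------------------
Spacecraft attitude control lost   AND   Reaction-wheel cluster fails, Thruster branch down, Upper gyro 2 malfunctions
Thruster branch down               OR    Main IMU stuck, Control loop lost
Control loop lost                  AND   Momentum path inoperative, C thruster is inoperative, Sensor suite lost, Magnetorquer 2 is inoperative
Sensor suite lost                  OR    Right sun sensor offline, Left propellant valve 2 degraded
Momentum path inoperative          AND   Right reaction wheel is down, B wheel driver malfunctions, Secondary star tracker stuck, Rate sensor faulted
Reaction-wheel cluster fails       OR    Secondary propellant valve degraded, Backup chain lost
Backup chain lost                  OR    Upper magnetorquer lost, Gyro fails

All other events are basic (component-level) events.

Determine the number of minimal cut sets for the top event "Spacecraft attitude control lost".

9

Backup chain lost [OR]: union of children's cut sets → 2 cut set(s).
Reaction-wheel cluster fails [OR]: union of children's cut sets → 3 cut set(s).
Momentum path inoperative [AND]: one cut set from each child combined → 1 × 1 × 1 × 1 = 1 cut set(s).
Sensor suite lost [OR]: union of children's cut sets → 2 cut set(s).
Control loop lost [AND]: one cut set from each child combined → 1 × 1 × 2 × 1 = 2 cut set(s).
Thruster branch down [OR]: union of children's cut sets → 3 cut set(s).
Spacecraft attitude control lost [AND]: one cut set from each child combined → 3 × 3 × 1 = 9 cut set(s).
Minimal cut sets: {Main IMU stuck, Secondary propellant valve degraded, Upper gyro 2 malfunctions}; {B wheel driver malfunctions, C thruster is inoperative, Magnetorquer 2 is inoperative, Rate sensor faulted, Right reaction wheel is down, Right sun sensor offline, Secondary propellant valve degraded, Secondary star tracker stuck, Upper gyro 2 malfunctions}; {B wheel driver malfunctions, C thruster is inoperative, Left propellant valve 2 degraded, Magnetorquer 2 is inoperative, Rate sensor faulted, Right reaction wheel is down, Secondary propellant valve degraded, Secondary star tracker stuck, Upper gyro 2 malfunctions}; {Main IMU stuck, Upper gyro 2 malfunctions, Upper magnetorquer lost}; {B wheel driver malfunctions, C thruster is inoperative, Magnetorquer 2 is inoperative, Rate sensor faulted, Right reaction wheel is down, Right sun sensor offline, Secondary star tracker stuck, Upper gyro 2 malfunctions, Upper magnetorquer lost}; {B wheel driver malfunctions, C thruster is inoperative, Left propellant valve 2 degraded, Magnetorquer 2 is inoperative, Rate sensor faulted, Right reaction wheel is down, Secondary star tracker stuck, Upper gyro 2 malfunctions, Upper magnetorquer lost}; {Gyro fails, Main IMU stuck, Upper gyro 2 malfunctions}; {B wheel driver malfunctions, C thruster is inoperative, Gyro fails, Magnetorquer 2 is inoperative, Rate sensor faulted, Right reaction wheel is down, Right sun sensor offline, Secondary star tracker stuck, Upper gyro 2 malfunctions}; {B wheel driver malfunctions, C thruster is inoperative, Gyro fails, Left propellant valve 2 degraded, Magnetorquer 2 is inoperative, Rate sensor faulted, Right reaction wheel is down, Secondary star tracker stuck, Upper gyro 2 malfunctions}.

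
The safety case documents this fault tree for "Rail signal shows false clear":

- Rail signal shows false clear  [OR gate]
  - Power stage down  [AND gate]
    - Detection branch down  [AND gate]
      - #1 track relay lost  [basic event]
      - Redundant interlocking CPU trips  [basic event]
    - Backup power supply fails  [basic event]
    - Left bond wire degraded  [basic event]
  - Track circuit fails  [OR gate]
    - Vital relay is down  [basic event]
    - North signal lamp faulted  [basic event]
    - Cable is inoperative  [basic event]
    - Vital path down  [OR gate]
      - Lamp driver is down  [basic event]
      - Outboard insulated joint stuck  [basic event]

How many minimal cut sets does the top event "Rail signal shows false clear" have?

Detection branch down [AND]: one cut set from each child combined → 1 × 1 = 1 cut set(s).
Power stage down [AND]: one cut set from each child combined → 1 × 1 × 1 = 1 cut set(s).
Vital path down [OR]: union of children's cut sets → 2 cut set(s).
Track circuit fails [OR]: union of children's cut sets → 5 cut set(s).
Rail signal shows false clear [OR]: union of children's cut sets → 6 cut set(s).
Minimal cut sets: {#1 track relay lost, Backup power supply fails, Left bond wire degraded, Redundant interlocking CPU trips}; {Vital relay is down}; {North signal lamp faulted}; {Cable is inoperative}; {Lamp driver is down}; {Outboard insulated joint stuck}.

6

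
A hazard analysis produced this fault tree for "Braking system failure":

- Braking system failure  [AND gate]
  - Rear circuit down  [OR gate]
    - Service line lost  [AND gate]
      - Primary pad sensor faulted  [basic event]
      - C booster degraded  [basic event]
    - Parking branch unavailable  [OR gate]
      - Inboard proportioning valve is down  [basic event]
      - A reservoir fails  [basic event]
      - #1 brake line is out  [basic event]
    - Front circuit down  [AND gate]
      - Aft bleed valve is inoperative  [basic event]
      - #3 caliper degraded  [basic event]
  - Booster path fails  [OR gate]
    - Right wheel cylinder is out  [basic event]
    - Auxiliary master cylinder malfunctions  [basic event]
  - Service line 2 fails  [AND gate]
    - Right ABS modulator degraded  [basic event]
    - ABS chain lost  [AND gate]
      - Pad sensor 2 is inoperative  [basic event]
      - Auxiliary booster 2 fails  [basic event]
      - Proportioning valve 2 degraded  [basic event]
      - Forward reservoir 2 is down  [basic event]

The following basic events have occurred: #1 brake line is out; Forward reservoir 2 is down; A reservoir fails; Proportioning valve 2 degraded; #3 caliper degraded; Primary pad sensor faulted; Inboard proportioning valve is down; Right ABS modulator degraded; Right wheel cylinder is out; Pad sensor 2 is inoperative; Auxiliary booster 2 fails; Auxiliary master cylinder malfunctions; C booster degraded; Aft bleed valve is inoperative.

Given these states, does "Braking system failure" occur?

Service line lost [AND]: Primary pad sensor faulted=occurs, C booster degraded=occurs → all inputs occur → occurs.
Parking branch unavailable [OR]: Inboard proportioning valve is down=occurs, A reservoir fails=occurs, #1 brake line is out=occurs → at least one input occurs → occurs.
Front circuit down [AND]: Aft bleed valve is inoperative=occurs, #3 caliper degraded=occurs → all inputs occur → occurs.
Rear circuit down [OR]: Service line lost=occurs, Parking branch unavailable=occurs, Front circuit down=occurs → at least one input occurs → occurs.
Booster path fails [OR]: Right wheel cylinder is out=occurs, Auxiliary master cylinder malfunctions=occurs → at least one input occurs → occurs.
ABS chain lost [AND]: Pad sensor 2 is inoperative=occurs, Auxiliary booster 2 fails=occurs, Proportioning valve 2 degraded=occurs, Forward reservoir 2 is down=occurs → all inputs occur → occurs.
Service line 2 fails [AND]: Right ABS modulator degraded=occurs, ABS chain lost=occurs → all inputs occur → occurs.
Braking system failure [AND]: Rear circuit down=occurs, Booster path fails=occurs, Service line 2 fails=occurs → all inputs occur → occurs.

Yes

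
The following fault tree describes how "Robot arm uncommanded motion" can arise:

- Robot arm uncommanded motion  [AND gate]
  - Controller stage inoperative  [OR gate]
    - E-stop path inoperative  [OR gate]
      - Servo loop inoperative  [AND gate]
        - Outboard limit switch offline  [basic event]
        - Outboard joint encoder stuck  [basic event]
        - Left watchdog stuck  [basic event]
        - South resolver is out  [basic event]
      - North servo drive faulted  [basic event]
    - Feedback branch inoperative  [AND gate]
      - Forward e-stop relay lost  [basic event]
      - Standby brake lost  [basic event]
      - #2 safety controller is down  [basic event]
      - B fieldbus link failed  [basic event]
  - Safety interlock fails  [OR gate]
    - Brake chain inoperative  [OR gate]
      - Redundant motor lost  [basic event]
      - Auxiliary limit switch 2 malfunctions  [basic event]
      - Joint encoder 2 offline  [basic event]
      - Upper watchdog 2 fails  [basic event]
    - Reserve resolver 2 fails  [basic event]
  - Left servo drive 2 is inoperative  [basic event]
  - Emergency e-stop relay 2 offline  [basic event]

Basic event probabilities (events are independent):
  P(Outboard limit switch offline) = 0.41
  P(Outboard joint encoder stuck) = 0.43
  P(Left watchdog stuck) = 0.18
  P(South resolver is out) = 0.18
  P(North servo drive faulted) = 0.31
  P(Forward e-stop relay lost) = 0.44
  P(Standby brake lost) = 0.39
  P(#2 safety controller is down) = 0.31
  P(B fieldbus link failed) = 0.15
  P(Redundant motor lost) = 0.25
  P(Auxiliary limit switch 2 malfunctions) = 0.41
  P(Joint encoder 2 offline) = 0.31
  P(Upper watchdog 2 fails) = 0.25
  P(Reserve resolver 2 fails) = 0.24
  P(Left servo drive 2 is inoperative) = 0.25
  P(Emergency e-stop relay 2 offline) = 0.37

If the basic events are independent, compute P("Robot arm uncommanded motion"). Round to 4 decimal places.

P(Servo loop inoperative) [AND] = 0.41 × 0.43 × 0.18 × 0.18 = 0.005712
P(E-stop path inoperative) [OR] = 1 − (1−0.005712) × (1−0.31) = 0.313941
P(Feedback branch inoperative) [AND] = 0.44 × 0.39 × 0.31 × 0.15 = 0.007979
P(Controller stage inoperative) [OR] = 1 − (1−0.313941) × (1−0.007979) = 0.319415
P(Brake chain inoperative) [OR] = 1 − (1−0.25) × (1−0.41) × (1−0.31) × (1−0.25) = 0.771006
P(Safety interlock fails) [OR] = 1 − (1−0.771006) × (1−0.24) = 0.825965
P(Robot arm uncommanded motion) [AND] = 0.319415 × 0.825965 × 0.25 × 0.37 = 0.024404
Rounded to 4 decimal places: P(Robot arm uncommanded motion) ≈ 0.0244.

0.0244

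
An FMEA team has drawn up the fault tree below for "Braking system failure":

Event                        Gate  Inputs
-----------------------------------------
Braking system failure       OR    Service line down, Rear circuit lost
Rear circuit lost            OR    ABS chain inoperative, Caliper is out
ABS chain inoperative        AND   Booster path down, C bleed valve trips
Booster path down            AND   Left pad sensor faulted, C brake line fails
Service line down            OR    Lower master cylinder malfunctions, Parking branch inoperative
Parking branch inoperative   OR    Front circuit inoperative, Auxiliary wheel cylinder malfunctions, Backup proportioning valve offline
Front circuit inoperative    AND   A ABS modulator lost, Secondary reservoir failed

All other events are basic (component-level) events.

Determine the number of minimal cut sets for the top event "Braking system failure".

Front circuit inoperative [AND]: one cut set from each child combined → 1 × 1 = 1 cut set(s).
Parking branch inoperative [OR]: union of children's cut sets → 3 cut set(s).
Service line down [OR]: union of children's cut sets → 4 cut set(s).
Booster path down [AND]: one cut set from each child combined → 1 × 1 = 1 cut set(s).
ABS chain inoperative [AND]: one cut set from each child combined → 1 × 1 = 1 cut set(s).
Rear circuit lost [OR]: union of children's cut sets → 2 cut set(s).
Braking system failure [OR]: union of children's cut sets → 6 cut set(s).
Minimal cut sets: {Lower master cylinder malfunctions}; {A ABS modulator lost, Secondary reservoir failed}; {Auxiliary wheel cylinder malfunctions}; {Backup proportioning valve offline}; {C bleed valve trips, C brake line fails, Left pad sensor faulted}; {Caliper is out}.

6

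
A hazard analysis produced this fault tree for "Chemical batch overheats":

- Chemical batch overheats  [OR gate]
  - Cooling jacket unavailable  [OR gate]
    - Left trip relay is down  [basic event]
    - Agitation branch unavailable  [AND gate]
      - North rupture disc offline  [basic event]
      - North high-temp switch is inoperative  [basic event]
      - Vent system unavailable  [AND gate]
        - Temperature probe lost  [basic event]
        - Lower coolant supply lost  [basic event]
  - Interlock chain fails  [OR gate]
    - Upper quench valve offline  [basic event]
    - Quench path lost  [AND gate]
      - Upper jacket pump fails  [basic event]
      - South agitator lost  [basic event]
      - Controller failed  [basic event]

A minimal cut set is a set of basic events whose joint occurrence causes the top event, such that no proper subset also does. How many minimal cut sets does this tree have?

4

Vent system unavailable [AND]: one cut set from each child combined → 1 × 1 = 1 cut set(s).
Agitation branch unavailable [AND]: one cut set from each child combined → 1 × 1 × 1 = 1 cut set(s).
Cooling jacket unavailable [OR]: union of children's cut sets → 2 cut set(s).
Quench path lost [AND]: one cut set from each child combined → 1 × 1 × 1 = 1 cut set(s).
Interlock chain fails [OR]: union of children's cut sets → 2 cut set(s).
Chemical batch overheats [OR]: union of children's cut sets → 4 cut set(s).
Minimal cut sets: {Left trip relay is down}; {Lower coolant supply lost, North high-temp switch is inoperative, North rupture disc offline, Temperature probe lost}; {Upper quench valve offline}; {Controller failed, South agitator lost, Upper jacket pump fails}.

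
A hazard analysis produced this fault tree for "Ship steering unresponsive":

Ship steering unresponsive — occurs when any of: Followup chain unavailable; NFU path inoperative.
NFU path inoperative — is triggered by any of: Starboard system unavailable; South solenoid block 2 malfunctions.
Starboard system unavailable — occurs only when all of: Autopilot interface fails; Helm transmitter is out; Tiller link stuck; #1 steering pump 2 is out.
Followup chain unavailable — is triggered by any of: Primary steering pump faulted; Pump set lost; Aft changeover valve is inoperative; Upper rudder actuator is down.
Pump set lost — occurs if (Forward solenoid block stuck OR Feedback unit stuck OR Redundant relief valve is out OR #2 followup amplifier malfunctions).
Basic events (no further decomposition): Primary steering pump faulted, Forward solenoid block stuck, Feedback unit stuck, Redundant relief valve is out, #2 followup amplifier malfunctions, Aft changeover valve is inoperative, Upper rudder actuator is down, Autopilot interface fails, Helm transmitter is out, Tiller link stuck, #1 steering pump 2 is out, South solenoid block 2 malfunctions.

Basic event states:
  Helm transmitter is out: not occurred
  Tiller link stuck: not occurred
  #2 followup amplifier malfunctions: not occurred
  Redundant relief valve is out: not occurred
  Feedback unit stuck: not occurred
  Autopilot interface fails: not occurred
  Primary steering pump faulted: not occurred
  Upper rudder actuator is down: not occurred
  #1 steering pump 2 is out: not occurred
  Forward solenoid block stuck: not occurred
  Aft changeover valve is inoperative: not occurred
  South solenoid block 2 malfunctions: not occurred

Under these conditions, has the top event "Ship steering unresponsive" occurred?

Pump set lost [OR]: Forward solenoid block stuck=not, Feedback unit stuck=not, Redundant relief valve is out=not, #2 followup amplifier malfunctions=not → no input occurs → does not occur.
Followup chain unavailable [OR]: Primary steering pump faulted=not, Pump set lost=not, Aft changeover valve is inoperative=not, Upper rudder actuator is down=not → no input occurs → does not occur.
Starboard system unavailable [AND]: Autopilot interface fails=not, Helm transmitter is out=not, Tiller link stuck=not, #1 steering pump 2 is out=not → not all inputs occur → does not occur.
NFU path inoperative [OR]: Starboard system unavailable=not, South solenoid block 2 malfunctions=not → no input occurs → does not occur.
Ship steering unresponsive [OR]: Followup chain unavailable=not, NFU path inoperative=not → no input occurs → does not occur.

No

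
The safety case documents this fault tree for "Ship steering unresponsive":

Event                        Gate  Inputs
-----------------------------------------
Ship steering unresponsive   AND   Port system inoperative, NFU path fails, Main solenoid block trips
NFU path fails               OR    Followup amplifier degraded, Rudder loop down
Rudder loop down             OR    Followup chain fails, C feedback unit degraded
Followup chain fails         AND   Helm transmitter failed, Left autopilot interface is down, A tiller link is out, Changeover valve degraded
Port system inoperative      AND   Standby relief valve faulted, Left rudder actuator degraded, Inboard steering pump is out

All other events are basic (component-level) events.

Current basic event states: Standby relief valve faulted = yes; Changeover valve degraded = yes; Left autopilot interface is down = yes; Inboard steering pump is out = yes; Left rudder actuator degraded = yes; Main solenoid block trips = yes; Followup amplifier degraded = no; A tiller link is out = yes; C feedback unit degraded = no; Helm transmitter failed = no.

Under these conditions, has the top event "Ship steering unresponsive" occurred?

No

Port system inoperative [AND]: Standby relief valve faulted=occurs, Left rudder actuator degraded=occurs, Inboard steering pump is out=occurs → all inputs occur → occurs.
Followup chain fails [AND]: Helm transmitter failed=not, Left autopilot interface is down=occurs, A tiller link is out=occurs, Changeover valve degraded=occurs → not all inputs occur → does not occur.
Rudder loop down [OR]: Followup chain fails=not, C feedback unit degraded=not → no input occurs → does not occur.
NFU path fails [OR]: Followup amplifier degraded=not, Rudder loop down=not → no input occurs → does not occur.
Ship steering unresponsive [AND]: Port system inoperative=occurs, NFU path fails=not, Main solenoid block trips=occurs → not all inputs occur → does not occur.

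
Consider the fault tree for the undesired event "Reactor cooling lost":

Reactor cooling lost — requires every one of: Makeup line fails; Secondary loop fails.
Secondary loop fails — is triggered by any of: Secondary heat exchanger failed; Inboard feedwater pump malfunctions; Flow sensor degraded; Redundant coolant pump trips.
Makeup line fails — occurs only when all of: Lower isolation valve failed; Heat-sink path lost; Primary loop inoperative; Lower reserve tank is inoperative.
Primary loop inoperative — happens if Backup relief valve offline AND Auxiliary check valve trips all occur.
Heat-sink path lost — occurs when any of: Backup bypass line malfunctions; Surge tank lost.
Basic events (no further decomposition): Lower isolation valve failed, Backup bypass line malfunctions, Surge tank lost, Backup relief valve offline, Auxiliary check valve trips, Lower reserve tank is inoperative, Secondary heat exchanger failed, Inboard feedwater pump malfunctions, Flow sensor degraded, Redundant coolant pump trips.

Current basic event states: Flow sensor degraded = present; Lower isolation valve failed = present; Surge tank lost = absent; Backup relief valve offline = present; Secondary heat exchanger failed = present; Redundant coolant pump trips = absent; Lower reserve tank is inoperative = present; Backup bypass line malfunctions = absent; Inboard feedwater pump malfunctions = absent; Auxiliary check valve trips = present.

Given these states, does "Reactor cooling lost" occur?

No

Heat-sink path lost [OR]: Backup bypass line malfunctions=not, Surge tank lost=not → no input occurs → does not occur.
Primary loop inoperative [AND]: Backup relief valve offline=occurs, Auxiliary check valve trips=occurs → all inputs occur → occurs.
Makeup line fails [AND]: Lower isolation valve failed=occurs, Heat-sink path lost=not, Primary loop inoperative=occurs, Lower reserve tank is inoperative=occurs → not all inputs occur → does not occur.
Secondary loop fails [OR]: Secondary heat exchanger failed=occurs, Inboard feedwater pump malfunctions=not, Flow sensor degraded=occurs, Redundant coolant pump trips=not → at least one input occurs → occurs.
Reactor cooling lost [AND]: Makeup line fails=not, Secondary loop fails=occurs → not all inputs occur → does not occur.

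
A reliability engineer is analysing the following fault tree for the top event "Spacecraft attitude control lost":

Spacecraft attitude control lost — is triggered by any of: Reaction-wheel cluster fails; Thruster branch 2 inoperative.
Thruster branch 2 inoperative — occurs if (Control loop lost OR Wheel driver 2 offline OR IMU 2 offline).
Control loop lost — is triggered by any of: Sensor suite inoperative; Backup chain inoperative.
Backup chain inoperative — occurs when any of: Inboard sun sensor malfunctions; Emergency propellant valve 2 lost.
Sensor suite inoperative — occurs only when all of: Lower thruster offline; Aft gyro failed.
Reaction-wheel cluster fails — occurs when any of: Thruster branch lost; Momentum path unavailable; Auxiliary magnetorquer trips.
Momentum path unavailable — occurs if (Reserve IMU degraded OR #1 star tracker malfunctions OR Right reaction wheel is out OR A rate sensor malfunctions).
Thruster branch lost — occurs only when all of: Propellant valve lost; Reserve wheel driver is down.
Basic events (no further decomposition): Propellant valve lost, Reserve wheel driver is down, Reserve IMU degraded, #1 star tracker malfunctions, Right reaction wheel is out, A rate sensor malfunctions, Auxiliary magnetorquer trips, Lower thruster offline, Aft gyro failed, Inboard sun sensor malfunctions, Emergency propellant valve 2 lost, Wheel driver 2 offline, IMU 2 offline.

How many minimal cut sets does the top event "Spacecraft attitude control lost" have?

Thruster branch lost [AND]: one cut set from each child combined → 1 × 1 = 1 cut set(s).
Momentum path unavailable [OR]: union of children's cut sets → 4 cut set(s).
Reaction-wheel cluster fails [OR]: union of children's cut sets → 6 cut set(s).
Sensor suite inoperative [AND]: one cut set from each child combined → 1 × 1 = 1 cut set(s).
Backup chain inoperative [OR]: union of children's cut sets → 2 cut set(s).
Control loop lost [OR]: union of children's cut sets → 3 cut set(s).
Thruster branch 2 inoperative [OR]: union of children's cut sets → 5 cut set(s).
Spacecraft attitude control lost [OR]: union of children's cut sets → 11 cut set(s).

11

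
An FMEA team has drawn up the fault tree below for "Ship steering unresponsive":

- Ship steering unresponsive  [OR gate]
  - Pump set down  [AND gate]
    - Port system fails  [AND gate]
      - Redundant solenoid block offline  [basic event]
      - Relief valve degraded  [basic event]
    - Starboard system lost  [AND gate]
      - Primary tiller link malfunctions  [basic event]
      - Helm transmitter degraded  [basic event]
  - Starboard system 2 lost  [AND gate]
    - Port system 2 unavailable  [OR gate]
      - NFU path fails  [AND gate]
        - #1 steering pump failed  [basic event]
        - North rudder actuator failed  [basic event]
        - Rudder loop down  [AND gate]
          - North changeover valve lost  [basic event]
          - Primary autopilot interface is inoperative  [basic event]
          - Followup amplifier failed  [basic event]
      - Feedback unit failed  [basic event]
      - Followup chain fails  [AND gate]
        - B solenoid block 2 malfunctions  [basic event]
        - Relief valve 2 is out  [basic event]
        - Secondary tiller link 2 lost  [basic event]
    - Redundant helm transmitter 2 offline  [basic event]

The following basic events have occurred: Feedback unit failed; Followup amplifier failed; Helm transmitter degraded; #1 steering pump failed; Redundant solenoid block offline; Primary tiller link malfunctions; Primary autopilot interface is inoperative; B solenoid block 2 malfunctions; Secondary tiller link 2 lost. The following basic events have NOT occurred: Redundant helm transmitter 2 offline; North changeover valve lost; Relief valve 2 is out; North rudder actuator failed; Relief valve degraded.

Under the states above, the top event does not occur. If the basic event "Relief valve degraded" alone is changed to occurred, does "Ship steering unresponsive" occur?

Yes

Counterfactual: set "Relief valve degraded" to occurred.
Port system fails [AND]: Redundant solenoid block offline=occurs, Relief valve degraded=occurs → all inputs occur → occurs.
Starboard system lost [AND]: Primary tiller link malfunctions=occurs, Helm transmitter degraded=occurs → all inputs occur → occurs.
Pump set down [AND]: Port system fails=occurs, Starboard system lost=occurs → all inputs occur → occurs.
Rudder loop down [AND]: North changeover valve lost=not, Primary autopilot interface is inoperative=occurs, Followup amplifier failed=occurs → not all inputs occur → does not occur.
NFU path fails [AND]: #1 steering pump failed=occurs, North rudder actuator failed=not, Rudder loop down=not → not all inputs occur → does not occur.
Followup chain fails [AND]: B solenoid block 2 malfunctions=occurs, Relief valve 2 is out=not, Secondary tiller link 2 lost=occurs → not all inputs occur → does not occur.
Port system 2 unavailable [OR]: NFU path fails=not, Feedback unit failed=occurs, Followup chain fails=not → at least one input occurs → occurs.
Starboard system 2 lost [AND]: Port system 2 unavailable=occurs, Redundant helm transmitter 2 offline=not → not all inputs occur → does not occur.
Ship steering unresponsive [OR]: Pump set down=occurs, Starboard system 2 lost=not → at least one input occurs → occurs.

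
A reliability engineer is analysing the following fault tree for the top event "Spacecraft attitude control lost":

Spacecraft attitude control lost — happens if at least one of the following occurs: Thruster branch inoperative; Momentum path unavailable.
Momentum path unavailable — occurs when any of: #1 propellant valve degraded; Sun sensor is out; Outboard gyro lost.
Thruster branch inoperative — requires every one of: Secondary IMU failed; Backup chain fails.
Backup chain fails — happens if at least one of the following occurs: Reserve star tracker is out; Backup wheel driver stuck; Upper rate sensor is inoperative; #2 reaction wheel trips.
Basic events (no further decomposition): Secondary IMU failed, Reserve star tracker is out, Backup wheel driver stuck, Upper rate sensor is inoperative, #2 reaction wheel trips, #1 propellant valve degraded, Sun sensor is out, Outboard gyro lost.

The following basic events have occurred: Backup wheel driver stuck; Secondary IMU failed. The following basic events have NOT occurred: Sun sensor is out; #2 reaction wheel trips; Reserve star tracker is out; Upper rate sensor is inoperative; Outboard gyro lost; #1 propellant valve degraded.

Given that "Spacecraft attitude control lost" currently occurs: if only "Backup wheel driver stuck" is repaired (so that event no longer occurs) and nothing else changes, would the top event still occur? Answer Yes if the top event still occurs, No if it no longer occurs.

No

Counterfactual: set "Backup wheel driver stuck" to not occurred.
Backup chain fails [OR]: Reserve star tracker is out=not, Backup wheel driver stuck=not, Upper rate sensor is inoperative=not, #2 reaction wheel trips=not → no input occurs → does not occur.
Thruster branch inoperative [AND]: Secondary IMU failed=occurs, Backup chain fails=not → not all inputs occur → does not occur.
Momentum path unavailable [OR]: #1 propellant valve degraded=not, Sun sensor is out=not, Outboard gyro lost=not → no input occurs → does not occur.
Spacecraft attitude control lost [OR]: Thruster branch inoperative=not, Momentum path unavailable=not → no input occurs → does not occur.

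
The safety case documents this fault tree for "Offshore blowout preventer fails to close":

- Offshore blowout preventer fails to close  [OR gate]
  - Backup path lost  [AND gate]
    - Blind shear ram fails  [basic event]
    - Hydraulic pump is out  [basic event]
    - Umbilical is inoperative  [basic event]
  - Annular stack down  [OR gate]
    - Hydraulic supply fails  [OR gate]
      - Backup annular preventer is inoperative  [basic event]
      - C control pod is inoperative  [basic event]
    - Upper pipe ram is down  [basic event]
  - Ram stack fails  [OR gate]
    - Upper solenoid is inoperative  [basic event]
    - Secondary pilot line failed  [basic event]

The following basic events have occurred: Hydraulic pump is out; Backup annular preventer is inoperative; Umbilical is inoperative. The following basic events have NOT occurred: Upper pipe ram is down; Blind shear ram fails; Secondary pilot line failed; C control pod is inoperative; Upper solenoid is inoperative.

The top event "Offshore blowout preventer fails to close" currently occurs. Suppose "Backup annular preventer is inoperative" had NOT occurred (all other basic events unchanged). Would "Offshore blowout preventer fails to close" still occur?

Counterfactual: set "Backup annular preventer is inoperative" to not occurred.
Backup path lost [AND]: Blind shear ram fails=not, Hydraulic pump is out=occurs, Umbilical is inoperative=occurs → not all inputs occur → does not occur.
Hydraulic supply fails [OR]: Backup annular preventer is inoperative=not, C control pod is inoperative=not → no input occurs → does not occur.
Annular stack down [OR]: Hydraulic supply fails=not, Upper pipe ram is down=not → no input occurs → does not occur.
Ram stack fails [OR]: Upper solenoid is inoperative=not, Secondary pilot line failed=not → no input occurs → does not occur.
Offshore blowout preventer fails to close [OR]: Backup path lost=not, Annular stack down=not, Ram stack fails=not → no input occurs → does not occur.

No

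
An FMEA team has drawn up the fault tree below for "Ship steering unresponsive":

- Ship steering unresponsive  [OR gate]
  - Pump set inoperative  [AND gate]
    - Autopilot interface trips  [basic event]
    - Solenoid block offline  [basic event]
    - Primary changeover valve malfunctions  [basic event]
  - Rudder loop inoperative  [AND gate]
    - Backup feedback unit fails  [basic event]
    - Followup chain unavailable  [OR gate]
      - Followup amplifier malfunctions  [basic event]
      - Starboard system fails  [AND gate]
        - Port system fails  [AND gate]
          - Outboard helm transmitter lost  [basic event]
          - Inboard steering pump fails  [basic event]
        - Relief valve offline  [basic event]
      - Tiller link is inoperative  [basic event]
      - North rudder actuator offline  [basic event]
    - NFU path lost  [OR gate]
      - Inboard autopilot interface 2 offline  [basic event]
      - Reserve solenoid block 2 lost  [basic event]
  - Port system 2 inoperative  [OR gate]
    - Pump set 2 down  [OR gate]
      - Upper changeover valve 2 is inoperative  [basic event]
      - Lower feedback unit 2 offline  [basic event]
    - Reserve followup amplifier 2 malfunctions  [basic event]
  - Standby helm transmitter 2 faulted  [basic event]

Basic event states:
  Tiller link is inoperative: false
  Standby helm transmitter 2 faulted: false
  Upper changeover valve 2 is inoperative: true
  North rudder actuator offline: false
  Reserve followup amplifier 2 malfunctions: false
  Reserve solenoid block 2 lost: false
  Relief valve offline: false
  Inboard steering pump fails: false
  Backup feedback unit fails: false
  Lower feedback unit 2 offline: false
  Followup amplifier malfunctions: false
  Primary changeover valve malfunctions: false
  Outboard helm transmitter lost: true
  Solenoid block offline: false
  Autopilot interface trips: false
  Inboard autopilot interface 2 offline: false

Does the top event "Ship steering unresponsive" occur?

Pump set inoperative [AND]: Autopilot interface trips=not, Solenoid block offline=not, Primary changeover valve malfunctions=not → not all inputs occur → does not occur.
Port system fails [AND]: Outboard helm transmitter lost=occurs, Inboard steering pump fails=not → not all inputs occur → does not occur.
Starboard system fails [AND]: Port system fails=not, Relief valve offline=not → not all inputs occur → does not occur.
Followup chain unavailable [OR]: Followup amplifier malfunctions=not, Starboard system fails=not, Tiller link is inoperative=not, North rudder actuator offline=not → no input occurs → does not occur.
NFU path lost [OR]: Inboard autopilot interface 2 offline=not, Reserve solenoid block 2 lost=not → no input occurs → does not occur.
Rudder loop inoperative [AND]: Backup feedback unit fails=not, Followup chain unavailable=not, NFU path lost=not → not all inputs occur → does not occur.
Pump set 2 down [OR]: Upper changeover valve 2 is inoperative=occurs, Lower feedback unit 2 offline=not → at least one input occurs → occurs.
Port system 2 inoperative [OR]: Pump set 2 down=occurs, Reserve followup amplifier 2 malfunctions=not → at least one input occurs → occurs.
Ship steering unresponsive [OR]: Pump set inoperative=not, Rudder loop inoperative=not, Port system 2 inoperative=occurs, Standby helm transmitter 2 faulted=not → at least one input occurs → occurs.

Yes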